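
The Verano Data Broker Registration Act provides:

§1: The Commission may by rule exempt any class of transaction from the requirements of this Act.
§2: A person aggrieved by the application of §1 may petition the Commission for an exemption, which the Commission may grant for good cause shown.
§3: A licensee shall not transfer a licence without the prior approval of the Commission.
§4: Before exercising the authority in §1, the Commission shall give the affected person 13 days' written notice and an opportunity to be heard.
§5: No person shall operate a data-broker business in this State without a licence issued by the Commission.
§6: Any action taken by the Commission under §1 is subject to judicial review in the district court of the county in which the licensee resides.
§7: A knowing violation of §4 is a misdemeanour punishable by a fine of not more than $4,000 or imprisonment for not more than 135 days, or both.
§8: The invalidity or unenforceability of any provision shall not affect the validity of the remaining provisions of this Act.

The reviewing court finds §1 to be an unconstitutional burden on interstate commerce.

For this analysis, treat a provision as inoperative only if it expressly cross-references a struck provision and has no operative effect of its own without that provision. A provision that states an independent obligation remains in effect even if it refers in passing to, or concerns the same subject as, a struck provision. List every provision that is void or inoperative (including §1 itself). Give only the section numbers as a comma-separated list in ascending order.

§1 is struck. §2 operates only by reference to §1, so it falls with §1. §4 merely fixes the notice-and-hearing requirement for §1; with §1 gone it has nothing to operate on and falls away. §6 operates only by reference to §1, so it falls with §1. §7 operates only by reference to §4, so it falls with §4. §8 is a severability clause and preserves every provision that can still be given independent effect. The provisions still in force are §3, §5, and §8.

1, 2, 4, 6, 7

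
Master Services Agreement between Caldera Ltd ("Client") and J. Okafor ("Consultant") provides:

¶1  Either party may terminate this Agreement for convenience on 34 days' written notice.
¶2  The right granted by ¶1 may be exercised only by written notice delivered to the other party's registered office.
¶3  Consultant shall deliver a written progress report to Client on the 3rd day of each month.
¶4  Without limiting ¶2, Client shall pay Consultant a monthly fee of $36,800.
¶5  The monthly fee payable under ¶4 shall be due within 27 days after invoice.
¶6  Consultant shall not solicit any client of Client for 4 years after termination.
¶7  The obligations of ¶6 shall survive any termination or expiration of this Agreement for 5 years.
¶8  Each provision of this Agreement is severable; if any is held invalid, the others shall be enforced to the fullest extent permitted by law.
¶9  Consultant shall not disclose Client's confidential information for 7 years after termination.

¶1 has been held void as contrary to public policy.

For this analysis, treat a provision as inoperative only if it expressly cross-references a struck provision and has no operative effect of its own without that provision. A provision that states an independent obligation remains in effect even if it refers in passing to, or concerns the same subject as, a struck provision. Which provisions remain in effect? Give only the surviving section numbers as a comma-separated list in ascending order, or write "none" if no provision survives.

¶1 is struck. ¶2 operates only by reference to ¶1, so it falls with ¶1. ¶4 mentions ¶2 but its own obligation stands independently of ¶2, so ¶4 is not affected. ¶8 is a severability clause and preserves every provision that can still be given independent effect. That leaves ¶3, ¶4, ¶5, ¶6, ¶7, ¶8, and ¶9 in effect.

3, 4, 5, 6, 7, 8, 9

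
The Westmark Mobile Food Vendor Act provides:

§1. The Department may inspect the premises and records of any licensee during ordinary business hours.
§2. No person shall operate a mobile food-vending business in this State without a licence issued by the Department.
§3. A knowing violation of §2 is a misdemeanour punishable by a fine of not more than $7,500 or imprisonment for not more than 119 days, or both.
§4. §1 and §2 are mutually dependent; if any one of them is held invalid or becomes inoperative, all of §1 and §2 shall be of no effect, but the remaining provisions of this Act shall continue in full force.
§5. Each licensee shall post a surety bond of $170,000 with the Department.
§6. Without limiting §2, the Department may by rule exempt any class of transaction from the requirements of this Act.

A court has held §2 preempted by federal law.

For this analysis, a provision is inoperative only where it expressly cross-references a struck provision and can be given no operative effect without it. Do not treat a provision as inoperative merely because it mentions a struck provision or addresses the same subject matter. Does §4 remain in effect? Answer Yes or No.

§2 is struck. §3 merely fixes the criminal penalty for violating §2; with §2 gone it has nothing to operate on and falls away. §6 mentions §2 but its own obligation stands independently of §2, so §6 is not affected. §4 declares §1 and §2 mutually dependent; since one of them has fallen, all of them are of no effect. That brings down §1 as well. The remainder continues in force under §4. That leaves §4, §5, and §6 in effect. §4 is among the surviving provisions, so the answer is yes.

Yes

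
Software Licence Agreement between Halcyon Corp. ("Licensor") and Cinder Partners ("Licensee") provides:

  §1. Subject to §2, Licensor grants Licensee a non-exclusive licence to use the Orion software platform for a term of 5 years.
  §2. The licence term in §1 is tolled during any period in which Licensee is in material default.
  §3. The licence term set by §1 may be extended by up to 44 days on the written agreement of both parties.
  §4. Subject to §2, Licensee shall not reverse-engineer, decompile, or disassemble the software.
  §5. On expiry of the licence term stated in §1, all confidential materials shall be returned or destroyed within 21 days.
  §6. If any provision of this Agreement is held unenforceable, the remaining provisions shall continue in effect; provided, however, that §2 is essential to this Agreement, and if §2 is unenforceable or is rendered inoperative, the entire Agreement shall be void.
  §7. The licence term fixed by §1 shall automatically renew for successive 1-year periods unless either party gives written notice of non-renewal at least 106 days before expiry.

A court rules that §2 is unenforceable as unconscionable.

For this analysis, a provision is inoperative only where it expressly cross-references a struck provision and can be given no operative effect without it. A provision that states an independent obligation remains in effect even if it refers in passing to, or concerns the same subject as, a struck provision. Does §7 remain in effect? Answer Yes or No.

No

§2 is struck. Nothing else in the Agreement is defined by reference to §2. §6 makes §2 an essential term, and §2 is the provision held invalid; under §6, the entire Agreement is therefore void. No provision of the Agreement survives. §7 is among the inoperative provisions, so the answer is no.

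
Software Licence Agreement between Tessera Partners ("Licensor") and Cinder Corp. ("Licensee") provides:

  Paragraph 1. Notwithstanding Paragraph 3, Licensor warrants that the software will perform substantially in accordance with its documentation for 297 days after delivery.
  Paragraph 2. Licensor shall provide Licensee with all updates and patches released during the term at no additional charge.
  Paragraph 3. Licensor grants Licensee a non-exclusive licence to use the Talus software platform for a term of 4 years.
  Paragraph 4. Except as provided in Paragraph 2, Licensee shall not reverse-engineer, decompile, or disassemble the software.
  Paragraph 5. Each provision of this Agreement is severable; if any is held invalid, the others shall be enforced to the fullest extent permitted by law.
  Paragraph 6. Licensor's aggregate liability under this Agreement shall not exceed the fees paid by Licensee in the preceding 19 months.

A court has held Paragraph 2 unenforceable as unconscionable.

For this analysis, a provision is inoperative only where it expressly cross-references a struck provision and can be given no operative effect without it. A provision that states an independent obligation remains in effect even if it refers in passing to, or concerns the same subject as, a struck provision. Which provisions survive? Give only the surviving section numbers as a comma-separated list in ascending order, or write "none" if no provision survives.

1, 3, 4, 5, 6

Paragraph 2 is struck. Although Paragraph 4 refers to Paragraph 2, its operative terms do not depend on Paragraph 2, so it remains in effect. Nothing else in the Agreement is defined by reference to Paragraph 2. Paragraph 5 is a severability clause and preserves every provision that can still be given independent effect. The provisions still in force are Paragraph 1, Paragraph 3, Paragraph 4, Paragraph 5, and Paragraph 6.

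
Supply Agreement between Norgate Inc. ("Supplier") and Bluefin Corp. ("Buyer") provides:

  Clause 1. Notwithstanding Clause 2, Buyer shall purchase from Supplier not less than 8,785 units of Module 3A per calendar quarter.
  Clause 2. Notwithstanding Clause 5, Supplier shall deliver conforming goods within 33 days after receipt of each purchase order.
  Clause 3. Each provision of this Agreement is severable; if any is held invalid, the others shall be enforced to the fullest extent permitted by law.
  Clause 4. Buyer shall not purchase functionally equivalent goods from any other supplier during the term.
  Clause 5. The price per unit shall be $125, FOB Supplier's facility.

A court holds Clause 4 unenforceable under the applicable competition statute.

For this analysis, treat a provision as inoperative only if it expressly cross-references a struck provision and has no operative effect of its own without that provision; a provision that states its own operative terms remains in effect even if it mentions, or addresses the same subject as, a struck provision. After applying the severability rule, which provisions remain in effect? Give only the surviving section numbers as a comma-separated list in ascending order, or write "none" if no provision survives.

Clause 4 is struck. Nothing else in the Agreement is defined by reference to Clause 4. Under the severability clause in Clause 3, the remaining provisions continue in force. That leaves Clause 1, Clause 2, Clause 3, and Clause 5 in effect.

1, 2, 3, 5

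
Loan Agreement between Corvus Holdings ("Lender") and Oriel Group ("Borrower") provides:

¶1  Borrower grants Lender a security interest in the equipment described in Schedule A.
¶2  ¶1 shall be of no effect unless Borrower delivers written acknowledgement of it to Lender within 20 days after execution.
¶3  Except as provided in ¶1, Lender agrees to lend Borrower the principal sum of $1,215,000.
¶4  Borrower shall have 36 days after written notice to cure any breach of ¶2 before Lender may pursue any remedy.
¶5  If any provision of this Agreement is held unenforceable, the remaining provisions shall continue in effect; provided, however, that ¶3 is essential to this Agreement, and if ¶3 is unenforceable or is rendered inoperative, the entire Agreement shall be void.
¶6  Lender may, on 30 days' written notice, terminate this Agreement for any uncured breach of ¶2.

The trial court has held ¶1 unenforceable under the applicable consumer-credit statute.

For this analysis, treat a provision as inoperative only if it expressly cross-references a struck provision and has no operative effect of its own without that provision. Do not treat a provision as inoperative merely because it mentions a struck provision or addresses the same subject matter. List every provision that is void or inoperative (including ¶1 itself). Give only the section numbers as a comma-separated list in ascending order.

1, 2, 4, 6

¶1 is struck. ¶2 operates only by reference to ¶1, so it falls with ¶1. The only function of ¶4 is the cure period for breach of ¶2, so it cannot stand once ¶2 is removed. The only function of ¶6 is the termination right for breach of ¶2, so it cannot stand once ¶2 is removed. ¶3 mentions ¶1 but its own obligation stands independently of ¶1, so ¶3 is not affected. ¶5 makes ¶3 an essential term, but ¶3 is unaffected, so the severability proviso in ¶5 preserves the remaining provisions. The provisions still in force are ¶3 and ¶5.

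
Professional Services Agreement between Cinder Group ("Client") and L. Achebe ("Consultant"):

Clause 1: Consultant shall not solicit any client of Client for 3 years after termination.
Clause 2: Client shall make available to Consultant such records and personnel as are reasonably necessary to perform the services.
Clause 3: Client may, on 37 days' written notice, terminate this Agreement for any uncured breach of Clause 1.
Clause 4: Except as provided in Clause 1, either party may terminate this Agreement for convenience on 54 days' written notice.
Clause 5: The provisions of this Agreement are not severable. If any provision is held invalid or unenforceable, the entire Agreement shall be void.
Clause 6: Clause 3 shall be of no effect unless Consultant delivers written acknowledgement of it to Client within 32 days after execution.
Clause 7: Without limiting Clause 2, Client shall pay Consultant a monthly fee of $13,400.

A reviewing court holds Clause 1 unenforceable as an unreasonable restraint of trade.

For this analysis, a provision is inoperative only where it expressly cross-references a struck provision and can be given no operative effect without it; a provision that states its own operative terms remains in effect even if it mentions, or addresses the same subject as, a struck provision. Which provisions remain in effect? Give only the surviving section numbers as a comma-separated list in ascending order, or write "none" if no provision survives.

Clause 1 is struck. Clause 3 merely fixes the termination right for breach of Clause 1; with Clause 1 gone it has nothing to operate on and falls away. The only function of Clause 6 is the acknowledgement condition for Clause 3, so it cannot stand once Clause 3 is removed. Clause 5 provides that the Agreement is not severable, so the invalidity of any one provision voids the entire Agreement. No provision of the Agreement survives.

none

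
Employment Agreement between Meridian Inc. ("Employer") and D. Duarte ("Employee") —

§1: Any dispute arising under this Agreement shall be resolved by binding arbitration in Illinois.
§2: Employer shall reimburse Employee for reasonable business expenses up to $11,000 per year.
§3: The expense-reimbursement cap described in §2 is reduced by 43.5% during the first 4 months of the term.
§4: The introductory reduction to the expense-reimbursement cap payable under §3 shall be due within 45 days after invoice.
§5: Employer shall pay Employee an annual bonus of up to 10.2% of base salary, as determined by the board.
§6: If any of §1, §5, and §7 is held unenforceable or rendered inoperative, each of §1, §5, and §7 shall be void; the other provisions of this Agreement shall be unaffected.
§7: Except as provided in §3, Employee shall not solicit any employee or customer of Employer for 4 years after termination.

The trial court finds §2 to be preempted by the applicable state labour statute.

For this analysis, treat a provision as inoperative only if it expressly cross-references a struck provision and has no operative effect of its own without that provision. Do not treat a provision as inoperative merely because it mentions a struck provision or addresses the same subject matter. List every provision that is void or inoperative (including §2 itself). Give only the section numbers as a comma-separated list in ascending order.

§2 is struck. §3 operates only by reference to §2, so it falls with §2. §4 does nothing except set the payment deadline for the introductory reduction to the expense-reimbursement cap by reference to §3; with §3 gone it has no independent effect and is inoperative. Although §7 refers to §3, its operative terms do not depend on §3, so it remains in effect. §6 ties §1, §5, and §7 together, but none of those is affected here; the remaining provisions continue in force under §6. The provisions still in force are §1, §5, §6, and §7.

2, 3, 4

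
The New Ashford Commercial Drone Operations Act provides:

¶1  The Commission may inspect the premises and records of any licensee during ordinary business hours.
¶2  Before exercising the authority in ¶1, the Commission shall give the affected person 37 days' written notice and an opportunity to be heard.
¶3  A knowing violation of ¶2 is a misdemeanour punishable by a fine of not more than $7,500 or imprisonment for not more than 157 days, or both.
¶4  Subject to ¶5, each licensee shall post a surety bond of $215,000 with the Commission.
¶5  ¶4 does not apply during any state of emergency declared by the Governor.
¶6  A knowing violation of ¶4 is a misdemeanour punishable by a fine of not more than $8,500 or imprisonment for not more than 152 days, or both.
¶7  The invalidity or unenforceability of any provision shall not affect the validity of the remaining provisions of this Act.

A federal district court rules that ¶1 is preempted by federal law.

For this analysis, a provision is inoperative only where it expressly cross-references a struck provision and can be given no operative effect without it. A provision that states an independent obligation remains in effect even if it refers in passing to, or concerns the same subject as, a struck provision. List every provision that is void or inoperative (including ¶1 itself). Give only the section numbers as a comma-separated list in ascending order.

1, 2, 3

¶1 is struck. ¶2 merely fixes the notice-and-hearing requirement for ¶1; with ¶1 gone it has nothing to operate on and falls away. The only function of ¶3 is the criminal penalty for violating ¶2, so it cannot stand once ¶2 is removed. Under the severability clause in ¶7, the remaining provisions continue in force. ¶4, ¶5, ¶6, and ¶7 remain in effect.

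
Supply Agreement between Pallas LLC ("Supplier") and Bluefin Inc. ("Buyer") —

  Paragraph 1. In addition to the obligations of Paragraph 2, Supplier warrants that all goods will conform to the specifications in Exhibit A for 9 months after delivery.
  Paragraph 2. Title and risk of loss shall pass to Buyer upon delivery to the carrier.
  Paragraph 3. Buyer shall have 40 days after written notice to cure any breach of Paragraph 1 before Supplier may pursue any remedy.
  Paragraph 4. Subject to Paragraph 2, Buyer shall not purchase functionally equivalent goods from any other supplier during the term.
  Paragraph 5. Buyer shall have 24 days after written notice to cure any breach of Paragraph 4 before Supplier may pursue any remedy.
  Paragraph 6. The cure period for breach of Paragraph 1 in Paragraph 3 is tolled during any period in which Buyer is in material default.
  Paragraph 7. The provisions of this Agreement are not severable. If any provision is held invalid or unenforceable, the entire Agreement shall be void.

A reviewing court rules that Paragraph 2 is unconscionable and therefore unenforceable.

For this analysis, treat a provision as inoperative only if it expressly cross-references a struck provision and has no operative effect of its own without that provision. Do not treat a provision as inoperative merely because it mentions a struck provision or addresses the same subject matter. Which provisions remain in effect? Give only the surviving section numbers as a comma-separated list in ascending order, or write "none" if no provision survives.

none

Paragraph 2 is struck. No other provision's operative terms depend on Paragraph 2. Paragraph 7 provides that the Agreement is not severable, so the invalidity of any one provision voids the entire Agreement. No provision of the Agreement survives.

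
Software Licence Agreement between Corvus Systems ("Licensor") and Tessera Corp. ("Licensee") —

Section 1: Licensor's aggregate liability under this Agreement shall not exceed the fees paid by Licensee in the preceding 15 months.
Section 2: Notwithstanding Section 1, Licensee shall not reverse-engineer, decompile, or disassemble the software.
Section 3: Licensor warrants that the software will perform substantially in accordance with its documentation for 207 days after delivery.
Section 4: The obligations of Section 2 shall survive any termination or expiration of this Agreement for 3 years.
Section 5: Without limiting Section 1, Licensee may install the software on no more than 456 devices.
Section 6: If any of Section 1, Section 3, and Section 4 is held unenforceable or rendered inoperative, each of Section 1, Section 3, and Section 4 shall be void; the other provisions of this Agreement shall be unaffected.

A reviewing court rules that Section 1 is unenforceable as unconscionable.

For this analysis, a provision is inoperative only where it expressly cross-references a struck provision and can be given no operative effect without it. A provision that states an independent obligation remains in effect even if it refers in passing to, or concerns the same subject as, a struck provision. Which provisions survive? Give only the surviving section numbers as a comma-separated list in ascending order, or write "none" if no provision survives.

2, 5, 6

Section 1 is struck. Section 5 mentions Section 1 but its own obligation stands independently of Section 1, so Section 5 is not affected. Section 2 mentions Section 1 but its own obligation stands independently of Section 1, so Section 2 is not affected. Nothing else in the Agreement is defined by reference to Section 1. Section 6 declares Section 1, Section 3, and Section 4 mutually dependent; since one of them has fallen, all of them are of no effect. That brings down Section 3 and Section 4 as well. The remainder continues in force under Section 6. The provisions still in force are Section 2, Section 5, and Section 6.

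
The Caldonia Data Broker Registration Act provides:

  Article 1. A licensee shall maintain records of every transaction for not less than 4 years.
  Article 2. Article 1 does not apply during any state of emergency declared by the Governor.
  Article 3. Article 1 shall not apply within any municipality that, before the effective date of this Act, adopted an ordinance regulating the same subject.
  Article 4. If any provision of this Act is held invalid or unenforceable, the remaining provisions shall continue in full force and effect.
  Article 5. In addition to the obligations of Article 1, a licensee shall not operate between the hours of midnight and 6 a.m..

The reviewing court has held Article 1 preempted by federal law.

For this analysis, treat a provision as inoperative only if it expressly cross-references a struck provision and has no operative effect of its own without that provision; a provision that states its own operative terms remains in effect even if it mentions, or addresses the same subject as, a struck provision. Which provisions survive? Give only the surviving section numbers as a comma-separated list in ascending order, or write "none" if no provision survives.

4, 5

Article 1 is struck. The only function of Article 2 is the emergency suspension of Article 1, so it cannot stand once Article 1 is removed. Article 3 has no operative effect of its own apart from Article 1 and is therefore inoperative. Although Article 5 refers to Article 1, its operative terms do not depend on Article 1, so it remains in effect. Under the severability clause in Article 4, the remaining provisions continue in force. Article 4 and Article 5 remain in effect.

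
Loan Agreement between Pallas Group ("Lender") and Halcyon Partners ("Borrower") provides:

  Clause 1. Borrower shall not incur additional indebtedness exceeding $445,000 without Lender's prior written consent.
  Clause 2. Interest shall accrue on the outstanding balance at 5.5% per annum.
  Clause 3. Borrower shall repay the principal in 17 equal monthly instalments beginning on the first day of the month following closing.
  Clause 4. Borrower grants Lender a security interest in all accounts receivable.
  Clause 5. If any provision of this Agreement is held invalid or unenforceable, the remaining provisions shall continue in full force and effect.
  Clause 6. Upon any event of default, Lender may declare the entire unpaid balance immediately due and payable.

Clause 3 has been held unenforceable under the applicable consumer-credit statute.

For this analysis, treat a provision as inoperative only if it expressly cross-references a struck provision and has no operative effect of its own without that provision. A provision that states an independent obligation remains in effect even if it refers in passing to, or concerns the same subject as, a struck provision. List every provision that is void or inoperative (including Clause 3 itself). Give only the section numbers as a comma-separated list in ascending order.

Clause 3 is struck. Nothing else in the Agreement is defined by reference to Clause 3. Clause 5 is a severability clause and preserves every provision that can still be given independent effect. That leaves Clause 1, Clause 2, Clause 4, Clause 5, and Clause 6 in effect.

3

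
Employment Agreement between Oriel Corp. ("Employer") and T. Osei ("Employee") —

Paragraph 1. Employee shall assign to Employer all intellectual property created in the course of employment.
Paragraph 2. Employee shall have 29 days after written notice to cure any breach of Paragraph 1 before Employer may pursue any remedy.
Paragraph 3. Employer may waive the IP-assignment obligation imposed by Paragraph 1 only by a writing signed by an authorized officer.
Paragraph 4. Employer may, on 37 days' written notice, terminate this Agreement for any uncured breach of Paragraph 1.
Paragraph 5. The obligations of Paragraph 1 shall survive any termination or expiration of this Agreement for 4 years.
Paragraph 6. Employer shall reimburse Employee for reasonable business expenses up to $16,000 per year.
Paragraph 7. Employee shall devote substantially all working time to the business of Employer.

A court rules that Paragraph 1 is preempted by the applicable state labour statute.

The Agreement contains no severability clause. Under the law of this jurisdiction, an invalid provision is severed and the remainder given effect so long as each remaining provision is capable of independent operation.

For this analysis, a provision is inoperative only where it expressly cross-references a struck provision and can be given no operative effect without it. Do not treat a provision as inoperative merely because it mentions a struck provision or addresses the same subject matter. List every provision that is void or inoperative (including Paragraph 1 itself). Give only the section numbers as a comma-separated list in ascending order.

1, 2, 3, 4, 5

Paragraph 1 is struck. Paragraph 2 has no operative effect of its own apart from Paragraph 1 and is therefore inoperative. The only function of Paragraph 3 is the waiver condition for Paragraph 1, so it cannot stand once Paragraph 1 is removed. Paragraph 4 merely fixes the termination right for breach of Paragraph 1; with Paragraph 1 gone it has nothing to operate on and falls away. Paragraph 5 has no operative effect of its own apart from Paragraph 1 and is therefore inoperative. Under the stated default rule, only provisions that cannot operate independently fall away; the rest are enforced. The provisions still in force are Paragraph 6 and Paragraph 7.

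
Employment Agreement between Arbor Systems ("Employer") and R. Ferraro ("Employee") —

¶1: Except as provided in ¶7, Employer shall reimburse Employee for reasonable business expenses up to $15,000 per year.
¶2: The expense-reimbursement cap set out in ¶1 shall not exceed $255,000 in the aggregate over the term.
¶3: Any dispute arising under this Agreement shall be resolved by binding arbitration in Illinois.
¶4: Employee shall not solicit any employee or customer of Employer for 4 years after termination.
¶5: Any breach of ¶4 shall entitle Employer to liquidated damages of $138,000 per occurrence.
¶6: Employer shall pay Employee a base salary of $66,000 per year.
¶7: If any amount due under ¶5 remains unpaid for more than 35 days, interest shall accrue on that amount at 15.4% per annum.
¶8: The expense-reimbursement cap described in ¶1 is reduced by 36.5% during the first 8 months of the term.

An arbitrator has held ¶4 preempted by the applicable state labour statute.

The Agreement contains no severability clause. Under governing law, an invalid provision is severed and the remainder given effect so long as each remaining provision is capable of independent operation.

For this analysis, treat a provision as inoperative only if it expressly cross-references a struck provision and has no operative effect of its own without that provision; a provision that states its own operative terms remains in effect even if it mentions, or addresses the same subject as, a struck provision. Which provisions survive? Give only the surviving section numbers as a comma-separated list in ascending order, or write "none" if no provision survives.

¶4 is struck. The whole of ¶5 is the liquidated-damages amount, defined by reference to ¶4, so ¶5 cannot stand once ¶4 is removed. ¶7 has no operative effect of its own apart from ¶5 and is therefore inoperative. Although ¶1 refers to ¶7, its operative terms do not depend on ¶7, so it remains in effect. Under the stated default rule, only provisions that cannot operate independently fall away; the rest are enforced. ¶1, ¶2, ¶3, ¶6, and ¶8 remain in effect.

1, 2, 3, 6, 8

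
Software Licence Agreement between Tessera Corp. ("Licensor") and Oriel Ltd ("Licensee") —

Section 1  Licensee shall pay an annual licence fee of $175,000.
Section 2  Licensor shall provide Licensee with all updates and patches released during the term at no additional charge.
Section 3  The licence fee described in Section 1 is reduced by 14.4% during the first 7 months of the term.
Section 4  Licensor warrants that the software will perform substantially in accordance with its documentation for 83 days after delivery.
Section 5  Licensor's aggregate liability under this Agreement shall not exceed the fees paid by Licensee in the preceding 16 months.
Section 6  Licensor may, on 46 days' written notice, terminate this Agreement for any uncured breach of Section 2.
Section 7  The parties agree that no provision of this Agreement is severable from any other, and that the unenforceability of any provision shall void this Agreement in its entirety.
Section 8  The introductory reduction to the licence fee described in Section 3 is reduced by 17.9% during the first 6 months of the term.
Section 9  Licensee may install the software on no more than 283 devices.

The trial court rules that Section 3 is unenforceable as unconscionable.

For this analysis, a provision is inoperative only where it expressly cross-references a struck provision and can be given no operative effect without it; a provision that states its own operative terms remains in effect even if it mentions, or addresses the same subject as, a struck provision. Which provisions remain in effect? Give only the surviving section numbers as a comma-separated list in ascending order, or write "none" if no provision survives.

none

Section 3 is struck. Section 8 does nothing except set the introductory reduction to the introductory reduction to the licence fee by reference to Section 3; with Section 3 gone it has no independent effect and is inoperative. Section 7 provides that the Agreement is not severable, so the invalidity of any one provision voids the entire Agreement. No provision of the Agreement survives.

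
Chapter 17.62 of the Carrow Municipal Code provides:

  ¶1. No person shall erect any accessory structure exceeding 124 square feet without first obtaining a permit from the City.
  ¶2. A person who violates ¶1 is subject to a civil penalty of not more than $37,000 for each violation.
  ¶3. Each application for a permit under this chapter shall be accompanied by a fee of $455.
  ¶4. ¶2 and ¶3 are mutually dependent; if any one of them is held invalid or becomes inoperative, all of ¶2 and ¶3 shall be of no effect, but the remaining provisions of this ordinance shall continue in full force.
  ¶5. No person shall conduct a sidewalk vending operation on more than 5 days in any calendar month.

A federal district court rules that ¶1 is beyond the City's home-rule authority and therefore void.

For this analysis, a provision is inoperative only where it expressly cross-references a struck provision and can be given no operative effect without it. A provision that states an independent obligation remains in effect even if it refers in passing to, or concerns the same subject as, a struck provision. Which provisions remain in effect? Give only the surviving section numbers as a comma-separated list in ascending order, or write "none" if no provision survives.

4, 5

¶1 is struck. ¶2 has no operative effect of its own apart from ¶1 and is therefore inoperative. ¶4 declares ¶2 and ¶3 mutually dependent; since one of them has fallen, all of them are of no effect. That brings down ¶3 as well. The remainder continues in force under ¶4. ¶4 and ¶5 remain in effect.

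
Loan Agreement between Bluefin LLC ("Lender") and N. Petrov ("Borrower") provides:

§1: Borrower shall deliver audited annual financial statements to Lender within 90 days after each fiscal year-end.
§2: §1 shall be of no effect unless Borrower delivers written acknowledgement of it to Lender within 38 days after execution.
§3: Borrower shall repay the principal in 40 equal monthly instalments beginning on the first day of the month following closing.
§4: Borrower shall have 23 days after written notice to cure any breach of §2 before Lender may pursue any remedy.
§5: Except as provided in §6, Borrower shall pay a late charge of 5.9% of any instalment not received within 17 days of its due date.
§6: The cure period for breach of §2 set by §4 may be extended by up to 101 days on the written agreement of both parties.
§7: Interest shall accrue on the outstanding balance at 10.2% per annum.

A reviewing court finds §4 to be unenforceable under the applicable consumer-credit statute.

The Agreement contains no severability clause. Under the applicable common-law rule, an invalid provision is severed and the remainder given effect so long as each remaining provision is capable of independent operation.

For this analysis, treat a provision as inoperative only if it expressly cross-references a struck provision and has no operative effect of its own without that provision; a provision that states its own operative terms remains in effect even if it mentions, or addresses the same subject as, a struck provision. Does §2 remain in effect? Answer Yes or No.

§4 is struck. §6 does nothing except set the extension of the cure period for breach of §2 by reference to §4; with §4 gone it has no independent effect and is inoperative. §5 mentions §6 but its own obligation stands independently of §6, so §5 is not affected. Under the stated default rule, only provisions that cannot operate independently fall away; the rest are enforced. §1, §2, §3, §5, and §7 remain in effect. §2 is among the surviving provisions, so the answer is yes.

Yes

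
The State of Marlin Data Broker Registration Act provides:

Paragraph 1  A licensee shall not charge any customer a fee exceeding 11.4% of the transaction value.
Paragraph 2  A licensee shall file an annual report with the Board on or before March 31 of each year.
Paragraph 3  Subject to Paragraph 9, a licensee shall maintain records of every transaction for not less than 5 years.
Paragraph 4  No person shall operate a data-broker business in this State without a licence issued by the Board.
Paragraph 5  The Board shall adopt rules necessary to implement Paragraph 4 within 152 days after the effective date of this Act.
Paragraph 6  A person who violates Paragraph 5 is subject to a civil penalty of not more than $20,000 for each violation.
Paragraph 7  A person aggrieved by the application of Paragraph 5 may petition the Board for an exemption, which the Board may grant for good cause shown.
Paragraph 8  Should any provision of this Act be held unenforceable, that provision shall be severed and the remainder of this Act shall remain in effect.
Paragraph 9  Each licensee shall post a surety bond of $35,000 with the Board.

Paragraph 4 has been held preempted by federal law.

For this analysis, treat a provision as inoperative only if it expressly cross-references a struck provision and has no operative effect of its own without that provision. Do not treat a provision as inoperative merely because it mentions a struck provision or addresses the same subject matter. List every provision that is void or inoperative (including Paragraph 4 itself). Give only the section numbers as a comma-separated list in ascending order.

Paragraph 4 is struck. Paragraph 5 merely fixes the rulemaking mandate for Paragraph 4; with Paragraph 4 gone it has nothing to operate on and falls away. Paragraph 6 operates only by reference to Paragraph 5, so it falls with Paragraph 5. Paragraph 7 has no operative effect of its own apart from Paragraph 5 and is therefore inoperative. Paragraph 8 is a severability clause and preserves every provision that can still be given independent effect. Paragraph 1, Paragraph 2, Paragraph 3, Paragraph 8, and Paragraph 9 remain in effect.

4, 5, 6, 7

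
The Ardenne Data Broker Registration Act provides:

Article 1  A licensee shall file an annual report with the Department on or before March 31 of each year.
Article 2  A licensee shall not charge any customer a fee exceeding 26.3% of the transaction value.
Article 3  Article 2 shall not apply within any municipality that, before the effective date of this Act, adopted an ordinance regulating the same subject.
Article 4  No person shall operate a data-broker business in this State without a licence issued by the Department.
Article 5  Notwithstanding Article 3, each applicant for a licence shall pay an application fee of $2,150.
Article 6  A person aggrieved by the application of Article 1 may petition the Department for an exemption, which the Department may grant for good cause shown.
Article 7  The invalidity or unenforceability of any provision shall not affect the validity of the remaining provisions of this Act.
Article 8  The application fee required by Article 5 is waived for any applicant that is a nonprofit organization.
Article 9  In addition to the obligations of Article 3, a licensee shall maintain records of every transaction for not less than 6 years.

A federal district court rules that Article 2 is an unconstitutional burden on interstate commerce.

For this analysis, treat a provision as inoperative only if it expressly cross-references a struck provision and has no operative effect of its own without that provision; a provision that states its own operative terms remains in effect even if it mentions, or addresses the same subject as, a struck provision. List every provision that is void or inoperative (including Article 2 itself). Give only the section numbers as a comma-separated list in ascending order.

2, 3

Article 2 is struck. Article 3 has no operative effect of its own apart from Article 2 and is therefore inoperative. Although Article 9 refers to Article 3, its operative terms do not depend on Article 3, so it remains in effect. Article 5 mentions Article 3 but its own obligation stands independently of Article 3, so Article 5 is not affected. Under the severability clause in Article 7, the remaining provisions continue in force. That leaves Article 1, Article 4, Article 5, Article 6, Article 7, Article 8, and Article 9 in effect.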